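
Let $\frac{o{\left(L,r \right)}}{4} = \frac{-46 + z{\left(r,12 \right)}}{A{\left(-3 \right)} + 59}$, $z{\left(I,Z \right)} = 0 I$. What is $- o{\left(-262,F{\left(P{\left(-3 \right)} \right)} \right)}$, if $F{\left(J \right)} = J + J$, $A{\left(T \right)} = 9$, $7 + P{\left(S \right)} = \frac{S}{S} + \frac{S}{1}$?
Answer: $\frac{46}{17} \approx 2.7059$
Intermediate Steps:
$P{\left(S \right)} = -6 + S$ ($P{\left(S \right)} = -7 + \left(\frac{S}{S} + \frac{S}{1}\right) = -7 + \left(1 + S 1\right) = -7 + \left(1 + S\right) = -6 + S$)
$z{\left(I,Z \right)} = 0$
$F{\left(J \right)} = 2 J$
$o{\left(L,r \right)} = - \frac{46}{17}$ ($o{\left(L,r \right)} = 4 \frac{-46 + 0}{9 + 59} = 4 \left(- \frac{46}{68}\right) = 4 \left(\left(-46\right) \frac{1}{68}\right) = 4 \left(- \frac{23}{34}\right) = - \frac{46}{17}$)
$- o{\left(-262,F{\left(P{\left(-3 \right)} \right)} \right)} = \left(-1\right) \left(- \frac{46}{17}\right) = \frac{46}{17}$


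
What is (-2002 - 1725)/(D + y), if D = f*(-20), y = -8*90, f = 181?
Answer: 3727/4340 ≈ 0.85876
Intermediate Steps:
y = -720
D = -3620 (D = 181*(-20) = -3620)
(-2002 - 1725)/(D + y) = (-2002 - 1725)/(-3620 - 720) = -3727/(-4340) = -3727*(-1/4340) = 3727/4340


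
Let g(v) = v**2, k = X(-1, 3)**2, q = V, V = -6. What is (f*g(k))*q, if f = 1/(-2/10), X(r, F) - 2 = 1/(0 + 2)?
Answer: 9375/8 ≈ 1171.9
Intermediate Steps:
X(r, F) = 5/2 (X(r, F) = 2 + 1/(0 + 2) = 2 + 1/2 = 5/2)
f = -5 (f = 1/(-2*1/10) = 1/(-1/5) = -5)
q = -6
k = 25/4 (k = (5/2)**2 = 25/4 ≈ 6.2500)
(f*g(k))*q = -5*(25/4)**2*(-6) = -5*625/16*(-6) = -3125/16*(-6) = 9375/8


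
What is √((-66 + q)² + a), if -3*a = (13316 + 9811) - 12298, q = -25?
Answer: 7*√858/3 ≈ 68.347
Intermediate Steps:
a = -10829/3 (a = -((13316 + 9811) - 12298)/3 = -(23127 - 12298)/3 = -⅓*10829 = -10829/3 ≈ -3609.7)
√((-66 + q)² + a) = √((-66 - 25)² - 10829/3) = √((-91)² - 10829/3) = √(8281 - 10829/3) = √(14014/3) = 7*√858/3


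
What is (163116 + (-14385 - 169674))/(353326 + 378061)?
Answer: -20943/731387 ≈ -0.028635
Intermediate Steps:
(163116 + (-14385 - 169674))/(353326 + 378061) = (163116 - 184059)/731387 = -20943*1/731387 = -20943/731387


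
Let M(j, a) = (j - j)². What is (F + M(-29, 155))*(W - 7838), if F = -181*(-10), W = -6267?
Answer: -25530050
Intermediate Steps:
M(j, a) = 0 (M(j, a) = 0² = 0)
F = 1810
(F + M(-29, 155))*(W - 7838) = (1810 + 0)*(-6267 - 7838) = 1810*(-14105) = -25530050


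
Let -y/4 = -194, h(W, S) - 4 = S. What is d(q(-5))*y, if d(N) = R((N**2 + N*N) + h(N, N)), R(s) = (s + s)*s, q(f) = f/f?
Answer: 76048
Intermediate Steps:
h(W, S) = 4 + S
q(f) = 1
R(s) = 2*s**2 (R(s) = (2*s)*s = 2*s**2)
d(N) = 2*(4 + N + 2*N**2)**2 (d(N) = 2*((N**2 + N*N) + (4 + N))**2 = 2*((N**2 + N**2) + (4 + N))**2 = 2*(2*N**2 + (4 + N))**2 = 2*(4 + N + 2*N**2)**2)
y = 776 (y = -4*(-194) = 776)
d(q(-5))*y = (2*(4 + 1 + 2*1**2)**2)*776 = (2*(4 + 1 + 2*1)**2)*776 = (2*(4 + 1 + 2)**2)*776 = (2*7**2)*776 = (2*49)*776 = 98*776 = 76048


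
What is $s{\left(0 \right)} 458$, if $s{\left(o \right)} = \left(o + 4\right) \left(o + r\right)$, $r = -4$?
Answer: $-7328$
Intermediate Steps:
$s{\left(o \right)} = \left(-4 + o\right) \left(4 + o\right)$ ($s{\left(o \right)} = \left(o + 4\right) \left(o - 4\right) = \left(4 + o\right) \left(-4 + o\right) = \left(-4 + o\right) \left(4 + o\right)$)
$s{\left(0 \right)} 458 = \left(-16 + 0^{2}\right) 458 = \left(-16 + 0\right) 458 = \left(-16\right) 458 = -7328$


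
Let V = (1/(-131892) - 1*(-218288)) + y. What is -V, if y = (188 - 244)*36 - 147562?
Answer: -9062299319/131892 ≈ -68710.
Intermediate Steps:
y = -149578 (y = -56*36 - 147562 = -2016 - 147562 = -149578)
V = 9062299319/131892 (V = (1/(-131892) - 1*(-218288)) - 149578 = (-1/131892 + 218288) - 149578 = 28790440895/131892 - 149578 = 9062299319/131892 ≈ 68710.)
-V = -1*9062299319/131892 = -9062299319/131892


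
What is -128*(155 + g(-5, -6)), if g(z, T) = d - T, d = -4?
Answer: -20096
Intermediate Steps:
g(z, T) = -4 - T
-128*(155 + g(-5, -6)) = -128*(155 + (-4 - 1*(-6))) = -128*(155 + (-4 + 6)) = -128*(155 + 2) = -128*157 = -20096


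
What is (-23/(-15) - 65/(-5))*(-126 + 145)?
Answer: 4142/15 ≈ 276.13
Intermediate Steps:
(-23/(-15) - 65/(-5))*(-126 + 145) = (-23*(-1/15) - 65*(-⅕))*19 = (23/15 + 13)*19 = (218/15)*19 = 4142/15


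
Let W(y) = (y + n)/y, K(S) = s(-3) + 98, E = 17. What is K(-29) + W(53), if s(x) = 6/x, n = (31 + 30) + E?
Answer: 5219/53 ≈ 98.472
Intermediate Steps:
n = 78 (n = (31 + 30) + 17 = 61 + 17 = 78)
K(S) = 96 (K(S) = 6/(-3) + 98 = 6*(-⅓) + 98 = -2 + 98 = 96)
W(y) = (78 + y)/y (W(y) = (y + 78)/y = (78 + y)/y)
K(-29) + W(53) = 96 + (78 + 53)/53 = 96 + (1/53)*131 = 96 + 131/53 = 5219/53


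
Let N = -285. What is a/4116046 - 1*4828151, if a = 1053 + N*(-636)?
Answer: -19872891428633/4116046 ≈ -4.8282e+6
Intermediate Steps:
a = 182313 (a = 1053 - 285*(-636) = 1053 + 181260 = 182313)
a/4116046 - 1*4828151 = 182313/4116046 - 1*4828151 = 182313*(1/4116046) - 4828151 = 182313/4116046 - 4828151 = -19872891428633/4116046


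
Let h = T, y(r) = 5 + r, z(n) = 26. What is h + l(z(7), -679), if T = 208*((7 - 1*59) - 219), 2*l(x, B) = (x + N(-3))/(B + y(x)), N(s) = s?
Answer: -73052951/1296 ≈ -56368.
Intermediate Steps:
l(x, B) = (-3 + x)/(2*(5 + B + x)) (l(x, B) = ((x - 3)/(B + (5 + x)))/2 = ((-3 + x)/(5 + B + x))/2 = (-3 + x)/(2*(5 + B + x)))
T = -56368 (T = 208*((7 - 59) - 219) = 208*(-52 - 219) = 208*(-271) = -56368)
h = -56368
h + l(z(7), -679) = -56368 + (-3 + 26)/(2*(5 - 679 + 26)) = -56368 + (1/2)*23/(-648) = -56368 + (1/2)*(-1/648)*23 = -56368 - 23/1296 = -73052951/1296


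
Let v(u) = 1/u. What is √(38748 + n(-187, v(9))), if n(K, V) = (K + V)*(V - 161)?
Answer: 2*√1393531/9 ≈ 262.33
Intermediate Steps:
n(K, V) = (-161 + V)*(K + V) (n(K, V) = (K + V)*(-161 + V) = (-161 + V)*(K + V))
√(38748 + n(-187, v(9))) = √(38748 + ((1/9)² - 161*(-187) - 161/9 - 187/9)) = √(38748 + ((⅑)² + 30107 - 161*⅑ - 187*⅑)) = √(38748 + (1/81 + 30107 - 161/9 - 187/9)) = √(38748 + 2435536/81) = √(5574124/81) = 2*√1393531/9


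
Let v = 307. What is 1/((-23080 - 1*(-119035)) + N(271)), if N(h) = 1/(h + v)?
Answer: 578/55461991 ≈ 1.0422e-5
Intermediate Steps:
N(h) = 1/(307 + h) (N(h) = 1/(h + 307) = 1/(307 + h))
1/((-23080 - 1*(-119035)) + N(271)) = 1/((-23080 - 1*(-119035)) + 1/(307 + 271)) = 1/((-23080 + 119035) + 1/578) = 1/(95955 + 1/578) = 1/(55461991/578) = 578/55461991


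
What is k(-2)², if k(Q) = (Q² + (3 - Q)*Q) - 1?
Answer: 49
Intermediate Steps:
k(Q) = -1 + Q² + Q*(3 - Q) (k(Q) = (Q² + Q*(3 - Q)) - 1 = -1 + Q² + Q*(3 - Q))
k(-2)² = (-1 + 3*(-2))² = (-1 - 6)² = (-7)² = 49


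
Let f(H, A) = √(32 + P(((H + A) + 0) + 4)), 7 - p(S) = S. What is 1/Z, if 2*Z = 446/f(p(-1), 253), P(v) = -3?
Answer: √29/223 ≈ 0.024149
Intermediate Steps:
p(S) = 7 - S
f(H, A) = √29 (f(H, A) = √(32 - 3) = √29)
Z = 223*√29/29 (Z = (446/(√29))/2 = (446*(√29/29))/2 = (446*√29/29)/2 = 223*√29/29 ≈ 41.410)
1/Z = 1/(223*√29/29) = √29/223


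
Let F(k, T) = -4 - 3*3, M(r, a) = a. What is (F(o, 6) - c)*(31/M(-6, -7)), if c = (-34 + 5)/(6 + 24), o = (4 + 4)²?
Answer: 11191/210 ≈ 53.290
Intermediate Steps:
o = 64 (o = 8² = 64)
c = -29/30 ≈ -0.96667
F(k, T) = -13 (F(k, T) = -4 - 9 = -13)
(F(o, 6) - c)*(31/M(-6, -7)) = (-13 - 1*(-29/30))*(31/(-7)) = (-13 + 29/30)*(31*(-⅐)) = -361/30*(-31/7) = 11191/210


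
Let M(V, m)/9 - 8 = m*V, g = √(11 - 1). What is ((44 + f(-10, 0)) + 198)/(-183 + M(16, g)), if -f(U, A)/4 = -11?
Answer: 814/5001 + 352*√10/1667 ≈ 0.83051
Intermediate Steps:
g = √10 ≈ 3.1623
M(V, m) = 72 + 9*V*m (M(V, m) = 72 + 9*(m*V) = 72 + 9*(V*m) = 72 + 9*V*m)
f(U, A) = 44 (f(U, A) = -4*(-11) = 44)
((44 + f(-10, 0)) + 198)/(-183 + M(16, g)) = ((44 + 44) + 198)/(-183 + (72 + 9*16*√10)) = (88 + 198)/(-183 + (72 + 144*√10)) = 286/(-111 + 144*√10)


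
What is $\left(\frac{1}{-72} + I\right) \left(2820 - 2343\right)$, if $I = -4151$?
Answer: $- \frac{15840269}{8} \approx -1.98 \cdot 10^{6}$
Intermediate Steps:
$\left(\frac{1}{-72} + I\right) \left(2820 - 2343\right) = \left(\frac{1}{-72} - 4151\right) \left(2820 - 2343\right) = \left(- \frac{1}{72} - 4151\right) 477 = \left(- \frac{298873}{72}\right) 477 = - \frac{15840269}{8}$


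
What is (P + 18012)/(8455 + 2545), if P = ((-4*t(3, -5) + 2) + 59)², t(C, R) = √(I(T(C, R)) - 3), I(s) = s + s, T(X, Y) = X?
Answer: 21781/11000 - 61*√3/1375 ≈ 1.9033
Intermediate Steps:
I(s) = 2*s
t(C, R) = √(-3 + 2*C) (t(C, R) = √(2*C - 3) = √(-3 + 2*C))
P = (61 - 4*√3)² (P = ((-4*√(-3 + 2*3) + 2) + 59)² = ((-4*√(-3 + 6) + 2) + 59)² = ((-4*√3 + 2) + 59)² = ((2 - 4*√3) + 59)² = (61 - 4*√3)² ≈ 2923.8)
(P + 18012)/(8455 + 2545) = ((3769 - 488*√3) + 18012)/(8455 + 2545) = (21781 - 488*√3)/11000 = (21781 - 488*√3)*(1/11000) = 21781/11000 - 61*√3/1375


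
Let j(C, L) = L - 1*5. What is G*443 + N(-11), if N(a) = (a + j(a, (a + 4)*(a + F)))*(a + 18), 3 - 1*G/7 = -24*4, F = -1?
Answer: 307475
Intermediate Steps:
G = 693 (G = 21 - (-168)*4 = 21 - 7*(-96) = 21 + 672 = 693)
j(C, L) = -5 + L (j(C, L) = L - 5 = -5 + L)
N(a) = (18 + a)*(-5 + a + (-1 + a)*(4 + a)) (N(a) = (a + (-5 + (a + 4)*(a - 1)))*(a + 18) = (a + (-5 + (4 + a)*(-1 + a)))*(18 + a) = (a + (-5 + (-1 + a)*(4 + a)))*(18 + a) = (-5 + a + (-1 + a)*(4 + a))*(18 + a) = (18 + a)*(-5 + a + (-1 + a)*(4 + a)))
G*443 + N(-11) = 693*443 + (-162 + (-11)³ + 22*(-11)² + 63*(-11)) = 306999 + (-162 - 1331 + 22*121 - 693) = 306999 + (-162 - 1331 + 2662 - 693) = 306999 + 476 = 307475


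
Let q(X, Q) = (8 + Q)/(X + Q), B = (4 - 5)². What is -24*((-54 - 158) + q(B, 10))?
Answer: 55536/11 ≈ 5048.7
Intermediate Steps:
B = 1 (B = (-1)² = 1)
q(X, Q) = (8 + Q)/(Q + X)
-24*((-54 - 158) + q(B, 10)) = -24*((-54 - 158) + (8 + 10)/(10 + 1)) = -24*(-212 + 18/11) = -24*(-2314/11) = 55536/11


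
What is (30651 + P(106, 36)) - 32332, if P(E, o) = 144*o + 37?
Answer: 3540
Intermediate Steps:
P(E, o) = 37 + 144*o
(30651 + P(106, 36)) - 32332 = (30651 + (37 + 144*36)) - 32332 = (30651 + (37 + 5184)) - 32332 = (30651 + 5221) - 32332 = 35872 - 32332 = 3540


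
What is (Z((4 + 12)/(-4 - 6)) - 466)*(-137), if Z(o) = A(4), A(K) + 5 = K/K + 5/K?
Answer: 256875/4 ≈ 64219.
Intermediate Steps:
A(K) = -4 + 5/K (A(K) = -5 + (K/K + 5/K) = -5 + (1 + 5/K) = -4 + 5/K)
Z(o) = -11/4 (Z(o) = -4 + 5/4 = -11/4)
(Z((4 + 12)/(-4 - 6)) - 466)*(-137) = (-11/4 - 466)*(-137) = -1875/4*(-137) = 256875/4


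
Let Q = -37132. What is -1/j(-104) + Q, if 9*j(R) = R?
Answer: -3861719/104 ≈ -37132.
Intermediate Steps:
j(R) = R/9
-1/j(-104) + Q = -1/((⅑)*(-104)) - 37132 = -1/(-104/9) - 37132 = -1*(-9/104) - 37132 = 9/104 - 37132 = -3861719/104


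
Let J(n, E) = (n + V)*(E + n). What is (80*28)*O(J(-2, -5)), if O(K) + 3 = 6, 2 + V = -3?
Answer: 6720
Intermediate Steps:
V = -5 (V = -2 - 3 = -5)
J(n, E) = (-5 + n)*(E + n) (J(n, E) = (n - 5)*(E + n) = (-5 + n)*(E + n))
O(K) = 3 (O(K) = -3 + 6 = 3)
(80*28)*O(J(-2, -5)) = (80*28)*3 = 2240*3 = 6720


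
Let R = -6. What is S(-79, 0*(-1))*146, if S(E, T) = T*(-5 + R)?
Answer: 0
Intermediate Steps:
S(E, T) = -11*T (S(E, T) = T*(-5 - 6) = T*(-11) = -11*T)
S(-79, 0*(-1))*146 = -0*(-1)*146 = -11*0*146 = 0*146 = 0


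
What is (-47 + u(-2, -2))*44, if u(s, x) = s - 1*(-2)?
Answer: -2068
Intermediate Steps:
u(s, x) = 2 + s (u(s, x) = s + 2 = 2 + s)
(-47 + u(-2, -2))*44 = (-47 + (2 - 2))*44 = (-47 + 0)*44 = -47*44 = -2068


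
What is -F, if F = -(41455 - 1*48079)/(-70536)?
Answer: 276/2939 ≈ 0.093910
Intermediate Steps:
F = -276/2939 (F = -(41455 - 48079)*(-1)/70536 = -(-6624)*(-1)/70536 = -1*276/2939 = -276/2939 ≈ -0.093910)
-F = -1*(-276/2939) = 276/2939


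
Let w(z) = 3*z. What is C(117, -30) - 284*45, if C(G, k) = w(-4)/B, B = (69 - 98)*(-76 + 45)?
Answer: -11489232/899 ≈ -12780.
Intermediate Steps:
B = 899 (B = -29*(-31) = 899)
C(G, k) = -12/899 (C(G, k) = (3*(-4))/899 = -12*1/899 = -12/899)
C(117, -30) - 284*45 = -12/899 - 284*45 = -12/899 - 1*12780 = -12/899 - 12780 = -11489232/899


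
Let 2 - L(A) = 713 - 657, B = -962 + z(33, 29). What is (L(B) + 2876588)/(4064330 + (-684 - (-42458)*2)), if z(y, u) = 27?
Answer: 1438267/2074281 ≈ 0.69338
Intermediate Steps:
B = -935 (B = -962 + 27 = -935)
L(A) = -54 (L(A) = 2 - (713 - 657) = 2 - 1*56 = 2 - 56 = -54)
(L(B) + 2876588)/(4064330 + (-684 - (-42458)*2)) = (-54 + 2876588)/(4064330 + (-684 - (-42458)*2)) = 2876534/(4064330 + (-684 - 598*(-142))) = 2876534/(4064330 + (-684 + 84916)) = 2876534/(4064330 + 84232) = 2876534/4148562 = 2876534*(1/4148562) = 1438267/2074281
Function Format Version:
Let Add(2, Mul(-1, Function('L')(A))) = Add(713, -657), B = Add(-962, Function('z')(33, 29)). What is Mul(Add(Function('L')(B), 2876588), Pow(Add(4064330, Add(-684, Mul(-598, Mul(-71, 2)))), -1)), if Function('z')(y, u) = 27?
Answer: Rational(1438267, 2074281) ≈ 0.69338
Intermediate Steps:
B = -935 (B = Add(-962, 27) = -935)
Function('L')(A) = -54 (Function('L')(A) = Add(2, Mul(-1, Add(713, -657))) = Add(2, Mul(-1, 56)) = Add(2, -56) = -54)
Mul(Add(Function('L')(B), 2876588), Pow(Add(4064330, Add(-684, Mul(-598, Mul(-71, 2)))), -1)) = Mul(Add(-54, 2876588), Pow(Add(4064330, Add(-684, Mul(-598, Mul(-71, 2)))), -1)) = Mul(2876534, Pow(Add(4064330, Add(-684, Mul(-598, -142))), -1)) = Mul(2876534, Pow(Add(4064330, Add(-684, 84916)), -1)) = Mul(2876534, Pow(Add(4064330, 84232), -1)) = Mul(2876534, Pow(4148562, -1)) = Mul(2876534, Rational(1, 4148562)) = Rational(1438267, 2074281)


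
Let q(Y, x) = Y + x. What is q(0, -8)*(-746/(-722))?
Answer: -2984/361 ≈ -8.2659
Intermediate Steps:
q(0, -8)*(-746/(-722)) = (0 - 8)*(-746/(-722)) = -(-5968)*(-1)/722 = -8*373/361 = -2984/361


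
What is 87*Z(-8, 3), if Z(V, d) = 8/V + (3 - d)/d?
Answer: -87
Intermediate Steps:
Z(V, d) = 8/V + (3 - d)/d
87*Z(-8, 3) = 87*(-1 + 3/3 + 8/(-8)) = 87*(-1 + 3*(⅓) + 8*(-⅛)) = 87*(-1 + 1 - 1) = 87*(-1) = -87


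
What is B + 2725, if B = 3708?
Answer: 6433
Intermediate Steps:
B + 2725 = 3708 + 2725 = 6433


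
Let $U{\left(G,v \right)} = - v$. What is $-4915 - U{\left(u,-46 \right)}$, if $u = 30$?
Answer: $-4961$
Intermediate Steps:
$-4915 - U{\left(u,-46 \right)} = -4915 - \left(-1\right) \left(-46\right) = -4915 - 46 = -4961$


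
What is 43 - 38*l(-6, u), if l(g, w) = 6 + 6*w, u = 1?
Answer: -413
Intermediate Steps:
43 - 38*l(-6, u) = 43 - 38*(6 + 6*1) = 43 - 38*(6 + 6) = 43 - 38*12 = 43 - 456 = -413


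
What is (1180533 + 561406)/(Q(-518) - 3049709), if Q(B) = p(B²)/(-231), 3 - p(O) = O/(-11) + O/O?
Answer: -4426266999/7749578915 ≈ -0.57116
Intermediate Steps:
p(O) = 2 + O/11 (p(O) = 3 - (O/(-11) + O/O) = 3 - (O*(-1/11) + 1) = 3 - (-O/11 + 1) = 3 - (1 - O/11) = 3 + (-1 + O/11) = 2 + O/11)
Q(B) = -2/231 - B²/2541 (Q(B) = (2 + B²/11)/(-231) = (2 + B²/11)*(-1/231) = -2/231 - B²/2541)
(1180533 + 561406)/(Q(-518) - 3049709) = (1180533 + 561406)/((-2/231 - 1/2541*(-518)²) - 3049709) = 1741939/((-2/231 - 1/2541*268324) - 3049709) = 1741939/((-2/231 - 38332/363) - 3049709) = 1741939/(-268346/2541 - 3049709) = 1741939/(-7749578915/2541) = 1741939*(-2541/7749578915) = -4426266999/7749578915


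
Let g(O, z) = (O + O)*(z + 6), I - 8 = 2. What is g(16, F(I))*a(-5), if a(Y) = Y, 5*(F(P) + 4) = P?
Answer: -640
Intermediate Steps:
I = 10 (I = 8 + 2 = 10)
F(P) = -4 + P/5
g(O, z) = 2*O*(6 + z) (g(O, z) = (2*O)*(6 + z) = 2*O*(6 + z))
g(16, F(I))*a(-5) = (2*16*(6 + (-4 + (⅕)*10)))*(-5) = (2*16*(6 + (-4 + 2)))*(-5) = (2*16*(6 - 2))*(-5) = (2*16*4)*(-5) = 128*(-5) = -640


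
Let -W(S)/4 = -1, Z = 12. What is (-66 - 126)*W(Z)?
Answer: -768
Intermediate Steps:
W(S) = 4 (W(S) = -4*(-1) = 4)
(-66 - 126)*W(Z) = (-66 - 126)*4 = -192*4 = -768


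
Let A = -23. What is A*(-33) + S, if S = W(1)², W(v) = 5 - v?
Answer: 775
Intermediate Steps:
S = 16 (S = (5 - 1*1)² = (5 - 1)² = 4² = 16)
A*(-33) + S = -23*(-33) + 16 = 759 + 16 = 775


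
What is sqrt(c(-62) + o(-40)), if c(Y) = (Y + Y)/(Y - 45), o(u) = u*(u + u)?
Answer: 2*sqrt(9162517)/107 ≈ 56.579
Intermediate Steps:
o(u) = 2*u**2 (o(u) = u*(2*u) = 2*u**2)
c(Y) = 2*Y/(-45 + Y) (c(Y) = (2*Y)/(-45 + Y) = 2*Y/(-45 + Y))
sqrt(c(-62) + o(-40)) = sqrt(2*(-62)/(-45 - 62) + 2*(-40)**2) = sqrt(2*(-62)/(-107) + 2*1600) = sqrt(2*(-62)*(-1/107) + 3200) = sqrt(124/107 + 3200) = sqrt(342524/107) = 2*sqrt(9162517)/107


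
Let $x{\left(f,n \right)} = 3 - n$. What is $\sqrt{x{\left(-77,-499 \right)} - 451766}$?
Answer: $8 i \sqrt{7051} \approx 671.76 i$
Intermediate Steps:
$\sqrt{x{\left(-77,-499 \right)} - 451766} = \sqrt{\left(3 - -499\right) - 451766} = \sqrt{\left(3 + 499\right) - 451766} = \sqrt{502 - 451766} = \sqrt{-451264} = 8 i \sqrt{7051}$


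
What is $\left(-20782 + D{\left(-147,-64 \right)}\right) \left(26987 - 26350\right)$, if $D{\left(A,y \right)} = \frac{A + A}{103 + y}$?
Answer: $-13242936$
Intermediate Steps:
$D{\left(A,y \right)} = \frac{2 A}{103 + y}$
$\left(-20782 + D{\left(-147,-64 \right)}\right) \left(26987 - 26350\right) = \left(-20782 + 2 \left(-147\right) \frac{1}{103 - 64}\right) \left(26987 - 26350\right) = \left(-20782 + 2 \left(-147\right) \frac{1}{39}\right) 637 = \left(-20782 - \frac{98}{13}\right) 637 = \left(- \frac{270264}{13}\right) 637 = -13242936$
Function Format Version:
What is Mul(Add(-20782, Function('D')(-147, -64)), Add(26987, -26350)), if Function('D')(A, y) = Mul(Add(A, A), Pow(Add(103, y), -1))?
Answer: -13242936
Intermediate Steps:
Function('D')(A, y) = Mul(2, A, Pow(Add(103, y), -1)) (Function('D')(A, y) = Mul(Mul(2, A), Pow(Add(103, y), -1)) = Mul(2, A, Pow(Add(103, y), -1)))
Mul(Add(-20782, Function('D')(-147, -64)), Add(26987, -26350)) = Mul(Add(-20782, Mul(2, -147, Pow(Add(103, -64), -1))), Add(26987, -26350)) = Mul(Add(-20782, Mul(2, -147, Pow(39, -1))), 637) = Mul(Add(-20782, Mul(2, -147, Rational(1, 39))), 637) = Mul(Add(-20782, Rational(-98, 13)), 637) = Mul(Rational(-270264, 13), 637) = -13242936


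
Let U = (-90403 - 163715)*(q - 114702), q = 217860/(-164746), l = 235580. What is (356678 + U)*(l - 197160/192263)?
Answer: 108751151752153683684815560/15837280099 ≈ 6.8668e+15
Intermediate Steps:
q = -108930/82373 (q = 217860*(-1/164746) = -108930/82373 ≈ -1.3224)
U = 2401022939003568/82373 (U = (-90403 - 163715)*(-108930/82373 - 114702) = -254118*(-9448456776/82373) = 2401022939003568/82373 ≈ 2.9148e+10)
(356678 + U)*(l - 197160/192263) = (356678 + 2401022939003568/82373)*(235580 - 197160/192263) = 2401052319640462*(235580 - 197160*1/192263)/82373 = 2401052319640462*(235580 - 197160/192263)/82373 = (2401052319640462/82373)*(45293120380/192263) = 108751151752153683684815560/15837280099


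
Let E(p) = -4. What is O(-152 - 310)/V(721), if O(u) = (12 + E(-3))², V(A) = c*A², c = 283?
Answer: 64/147115003 ≈ 4.3503e-7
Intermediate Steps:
V(A) = 283*A²
O(u) = 64 (O(u) = (12 - 4)² = 8² = 64)
O(-152 - 310)/V(721) = 64/((283*721²)) = 64/((283*519841)) = 64/147115003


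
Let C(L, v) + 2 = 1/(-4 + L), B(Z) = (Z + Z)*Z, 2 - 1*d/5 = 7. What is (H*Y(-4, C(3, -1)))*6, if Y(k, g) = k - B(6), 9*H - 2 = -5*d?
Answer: -19304/3 ≈ -6434.7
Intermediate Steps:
d = -25 (d = 10 - 5*7 = 10 - 35 = -25)
B(Z) = 2*Z² (B(Z) = (2*Z)*Z = 2*Z²)
H = 127/9 (H = 2/9 + (-5*(-25))/9 = 2/9 + (⅑)*125 = 2/9 + 125/9 = 127/9 ≈ 14.111)
C(L, v) = -2 + 1/(-4 + L)
Y(k, g) = -72 + k (Y(k, g) = k - 2*6² = k - 2*36 = k - 1*72 = k - 72 = -72 + k)
(H*Y(-4, C(3, -1)))*6 = (127*(-72 - 4)/9)*6 = ((127/9)*(-76))*6 = -9652/9*6 = -19304/3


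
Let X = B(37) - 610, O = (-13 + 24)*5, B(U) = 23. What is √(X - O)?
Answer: I*√642 ≈ 25.338*I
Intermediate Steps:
O = 55 (O = 11*5 = 55)
X = -587 (X = 23 - 610 = -587)
√(X - O) = √(-587 - 1*55) = √(-587 - 55) = √(-642) = I*√642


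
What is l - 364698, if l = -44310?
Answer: -409008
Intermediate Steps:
l - 364698 = -44310 - 364698 = -409008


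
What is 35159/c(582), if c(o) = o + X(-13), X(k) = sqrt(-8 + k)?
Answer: 6820846/112915 - 35159*I*sqrt(21)/338745 ≈ 60.407 - 0.47563*I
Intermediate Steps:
c(o) = o + I*sqrt(21) (c(o) = o + sqrt(-8 - 13) = o + sqrt(-21) = o + I*sqrt(21))
35159/c(582) = 35159/(582 + I*sqrt(21))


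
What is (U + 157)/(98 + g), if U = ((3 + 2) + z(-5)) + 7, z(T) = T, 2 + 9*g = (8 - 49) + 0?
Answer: 1476/839 ≈ 1.7592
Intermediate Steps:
g = -43/9 (g = -2/9 + ((8 - 49) + 0)/9 = -2/9 + (-41 + 0)/9 = -2/9 + (⅑)*(-41) = -2/9 - 41/9 = -43/9 ≈ -4.7778)
U = 7 (U = ((3 + 2) - 5) + 7 = (5 - 5) + 7 = 0 + 7 = 7)
(U + 157)/(98 + g) = (7 + 157)/(98 - 43/9) = 164/(839/9) = 164*(9/839) = 1476/839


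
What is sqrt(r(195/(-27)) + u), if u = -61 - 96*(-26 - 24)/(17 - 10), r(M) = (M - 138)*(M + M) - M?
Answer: sqrt(10833746)/63 ≈ 52.245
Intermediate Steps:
r(M) = -M + 2*M*(-138 + M) (r(M) = (-138 + M)*(2*M) - M = 2*M*(-138 + M) - M = -M + 2*M*(-138 + M))
u = 4373/7 (u = -61 - (-4800)/7 = -61 - 96*(-50/7) = -61 + 4800/7 = 4373/7 ≈ 624.71)
sqrt(r(195/(-27)) + u) = sqrt((195/(-27))*(-277 + 2*(195/(-27))) + 4373/7) = sqrt((195*(-1/27))*(-277 + 2*(195*(-1/27))) + 4373/7) = sqrt(-65*(-277 + 2*(-65/9))/9 + 4373/7) = sqrt(-65*(-277 - 130/9)/9 + 4373/7) = sqrt(-65/9*(-2623/9) + 4373/7) = sqrt(170495/81 + 4373/7) = sqrt(1547678/567) = sqrt(10833746)/63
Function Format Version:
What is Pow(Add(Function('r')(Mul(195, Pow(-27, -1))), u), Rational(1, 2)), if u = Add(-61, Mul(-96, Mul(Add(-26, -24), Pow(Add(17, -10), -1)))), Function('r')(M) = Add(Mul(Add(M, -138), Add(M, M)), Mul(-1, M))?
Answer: Mul(Rational(1, 63), Pow(10833746, Rational(1, 2))) ≈ 52.245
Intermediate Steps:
Function('r')(M) = Add(Mul(-1, M), Mul(2, M, Add(-138, M))) (Function('r')(M) = Add(Mul(Add(-138, M), Mul(2, M)), Mul(-1, M)) = Add(Mul(2, M, Add(-138, M)), Mul(-1, M)) = Add(Mul(-1, M), Mul(2, M, Add(-138, M))))
u = Rational(4373, 7) (u = Add(-61, Mul(-96, Mul(-50, Pow(7, -1)))) = Add(-61, Mul(-96, Mul(-50, Rational(1, 7)))) = Add(-61, Mul(-96, Rational(-50, 7))) = Add(-61, Rational(4800, 7)) = Rational(4373, 7) ≈ 624.71)
Pow(Add(Function('r')(Mul(195, Pow(-27, -1))), u), Rational(1, 2)) = Pow(Add(Mul(Mul(195, Pow(-27, -1)), Add(-277, Mul(2, Mul(195, Pow(-27, -1))))), Rational(4373, 7)), Rational(1, 2)) = Pow(Add(Mul(Mul(195, Rational(-1, 27)), Add(-277, Mul(2, Mul(195, Rational(-1, 27))))), Rational(4373, 7)), Rational(1, 2)) = Pow(Add(Mul(Rational(-65, 9), Add(-277, Mul(2, Rational(-65, 9)))), Rational(4373, 7)), Rational(1, 2)) = Pow(Add(Mul(Rational(-65, 9), Add(-277, Rational(-130, 9))), Rational(4373, 7)), Rational(1, 2)) = Pow(Add(Mul(Rational(-65, 9), Rational(-2623, 9)), Rational(4373, 7)), Rational(1, 2)) = Pow(Add(Rational(170495, 81), Rational(4373, 7)), Rational(1, 2)) = Pow(Rational(1547678, 567), Rational(1, 2)) = Mul(Rational(1, 63), Pow(10833746, Rational(1, 2)))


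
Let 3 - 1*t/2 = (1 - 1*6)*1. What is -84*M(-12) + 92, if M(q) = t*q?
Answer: 16220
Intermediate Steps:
t = 16 (t = 6 - 2*(1 - 1*6) = 6 - 2*(1 - 6) = 6 - (-10) = 6 - 2*(-5) = 6 + 10 = 16)
M(q) = 16*q
-84*M(-12) + 92 = -1344*(-12) + 92 = -84*(-192) + 92 = 16128 + 92 = 16220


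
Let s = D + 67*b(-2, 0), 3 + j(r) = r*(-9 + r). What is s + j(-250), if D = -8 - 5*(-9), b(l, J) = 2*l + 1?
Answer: 64583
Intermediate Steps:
j(r) = -3 + r*(-9 + r)
b(l, J) = 1 + 2*l
D = 37 (D = -8 + 45 = 37)
s = -164 (s = 37 + 67*(1 + 2*(-2)) = 37 + 67*(1 - 4) = 37 + 67*(-3) = 37 - 201 = -164)
s + j(-250) = -164 + (-3 + (-250)² - 9*(-250)) = -164 + (-3 + 62500 + 2250) = -164 + 64747 = 64583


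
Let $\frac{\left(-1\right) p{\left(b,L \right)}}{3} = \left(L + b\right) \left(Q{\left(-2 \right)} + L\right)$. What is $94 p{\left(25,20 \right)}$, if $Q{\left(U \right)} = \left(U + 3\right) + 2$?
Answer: $-291870$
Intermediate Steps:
$Q{\left(U \right)} = 5 + U$ ($Q{\left(U \right)} = \left(3 + U\right) + 2 = 5 + U$)
$p{\left(b,L \right)} = - 3 \left(3 + L\right) \left(L + b\right)$ ($p{\left(b,L \right)} = - 3 \left(L + b\right) \left(\left(5 - 2\right) + L\right) = - 3 \left(L + b\right) \left(3 + L\right) = - 3 \left(3 + L\right) \left(L + b\right)$)
$94 p{\left(25,20 \right)} = 94 \left(\left(-9\right) 20 - 225 - 3 \cdot 20^{2} - 60 \cdot 25\right) = 94 \left(-180 - 225 - 1200 - 1500\right) = 94 \left(-3105\right) = -291870$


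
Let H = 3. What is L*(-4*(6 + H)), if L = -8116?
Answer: 292176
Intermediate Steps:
L*(-4*(6 + H)) = -(-32464)*(6 + 3) = -(-32464)*9 = -8116*(-36) = 292176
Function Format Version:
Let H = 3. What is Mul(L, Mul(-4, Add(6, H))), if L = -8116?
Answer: 292176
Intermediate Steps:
Mul(L, Mul(-4, Add(6, H))) = Mul(-8116, Mul(-4, Add(6, 3))) = Mul(-8116, Mul(-4, 9)) = Mul(-8116, -36) = 292176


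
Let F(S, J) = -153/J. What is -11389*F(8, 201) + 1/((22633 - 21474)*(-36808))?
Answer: 24778865895941/2858251624 ≈ 8669.2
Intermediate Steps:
-11389*F(8, 201) + 1/((22633 - 21474)*(-36808)) = -11389*(-153/201) + 1/((22633 - 21474)*(-36808)) = -11389*(-153*1/201) - 1/36808/1159 = -11389/(1/(-51/67)) + (1/1159)*(-1/36808) = -11389/(-67/51) - 1/42660472 = -11389*(-51/67) - 1/42660472 = 580839/67 - 1/42660472 = 24778865895941/2858251624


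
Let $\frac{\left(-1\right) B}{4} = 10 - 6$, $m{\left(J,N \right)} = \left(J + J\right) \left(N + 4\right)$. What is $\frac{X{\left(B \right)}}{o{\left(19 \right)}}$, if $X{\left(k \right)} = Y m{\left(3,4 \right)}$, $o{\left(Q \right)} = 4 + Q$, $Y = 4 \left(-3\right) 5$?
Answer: $- \frac{2880}{23} \approx -125.22$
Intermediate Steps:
$m{\left(J,N \right)} = 2 J \left(4 + N\right)$
$Y = -60$ ($Y = \left(-12\right) 5 = -60$)
$B = -16$ ($B = - 4 \left(10 - 6\right) = \left(-4\right) 4 = -16$)
$X{\left(k \right)} = -2880$ ($X{\left(k \right)} = - 60 \cdot 2 \cdot 3 \left(4 + 4\right) = - 60 \cdot 2 \cdot 3 \cdot 8 = \left(-60\right) 48 = -2880$)
$\frac{X{\left(B \right)}}{o{\left(19 \right)}} = - \frac{2880}{4 + 19} = - \frac{2880}{23}$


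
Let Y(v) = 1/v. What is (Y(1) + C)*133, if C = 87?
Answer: 11704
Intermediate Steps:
(Y(1) + C)*133 = (1/1 + 87)*133 = (1 + 87)*133 = 88*133 = 11704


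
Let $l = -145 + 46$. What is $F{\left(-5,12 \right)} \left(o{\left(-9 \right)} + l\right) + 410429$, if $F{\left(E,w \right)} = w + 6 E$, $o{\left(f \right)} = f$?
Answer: $412373$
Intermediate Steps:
$l = -99$
$F{\left(-5,12 \right)} \left(o{\left(-9 \right)} + l\right) + 410429 = \left(12 + 6 \left(-5\right)\right) \left(-9 - 99\right) + 410429 = \left(12 - 30\right) \left(-108\right) + 410429 = \left(-18\right) \left(-108\right) + 410429 = 1944 + 410429 = 412373$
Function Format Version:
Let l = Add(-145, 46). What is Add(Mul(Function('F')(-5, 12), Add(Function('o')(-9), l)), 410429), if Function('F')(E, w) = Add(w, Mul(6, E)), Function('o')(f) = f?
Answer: 412373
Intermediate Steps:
l = -99
Add(Mul(Function('F')(-5, 12), Add(Function('o')(-9), l)), 410429) = Add(Mul(Add(12, Mul(6, -5)), Add(-9, -99)), 410429) = Add(Mul(Add(12, -30), -108), 410429) = Add(Mul(-18, -108), 410429) = Add(1944, 410429) = 412373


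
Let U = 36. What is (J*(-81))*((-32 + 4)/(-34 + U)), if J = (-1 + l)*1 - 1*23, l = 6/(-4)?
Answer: -28917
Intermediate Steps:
l = -3/2 (l = 6*(-1/4) = -3/2 ≈ -1.5000)
J = -51/2 (J = (-1 - 3/2)*1 - 1*23 = -5/2*1 - 23 = -5/2 - 23 = -51/2 ≈ -25.500)
(J*(-81))*((-32 + 4)/(-34 + U)) = (-51/2*(-81))*((-32 + 4)/(-34 + 36)) = 4131*(-28/2)/2 = 4131*(-28*1/2)/2 = (4131/2)*(-14) = -28917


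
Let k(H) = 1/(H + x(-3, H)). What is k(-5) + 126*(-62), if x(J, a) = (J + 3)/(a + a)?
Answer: -39061/5 ≈ -7812.2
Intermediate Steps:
x(J, a) = (3 + J)/(2*a) (x(J, a) = (3 + J)/((2*a)) = (3 + J)*(1/(2*a)) = (3 + J)/(2*a))
k(H) = 1/H (k(H) = 1/(H + (3 - 3)/(2*H)) = 1/(H + (½)*0/H) = 1/(H + 0) = 1/H)
k(-5) + 126*(-62) = 1/(-5) + 126*(-62) = -⅕ - 7812 = -39061/5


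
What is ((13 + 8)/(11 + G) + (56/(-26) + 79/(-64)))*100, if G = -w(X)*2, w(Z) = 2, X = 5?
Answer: -8075/208 ≈ -38.822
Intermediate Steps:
G = -4 (G = -1*2*2 = -2*2 = -4)
((13 + 8)/(11 + G) + (56/(-26) + 79/(-64)))*100 = ((13 + 8)/(11 - 4) + (56/(-26) + 79/(-64)))*100 = (21/7 + (56*(-1/26) + 79*(-1/64)))*100 = (21*(⅐) + (-28/13 - 79/64))*100 = (3 - 2819/832)*100 = -323/832*100 = -8075/208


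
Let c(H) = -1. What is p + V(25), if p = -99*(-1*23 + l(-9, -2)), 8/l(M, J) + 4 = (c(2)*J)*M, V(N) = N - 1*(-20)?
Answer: 2358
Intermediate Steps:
V(N) = 20 + N (V(N) = N + 20 = 20 + N)
l(M, J) = 8/(-4 - J*M) (l(M, J) = 8/(-4 + (-J)*M) = 8/(-4 - J*M))
p = 2313 (p = -99*(-1*23 + 8/(-4 - 1*(-2)*(-9))) = -99*(-23 + 8/(-4 - 18)) = -99*(-23 + 8/(-22)) = -99*(-23 + 8*(-1/22)) = -99*(-23 - 4/11) = -99*(-257/11) = 2313)
p + V(25) = 2313 + (20 + 25) = 2313 + 45 = 2358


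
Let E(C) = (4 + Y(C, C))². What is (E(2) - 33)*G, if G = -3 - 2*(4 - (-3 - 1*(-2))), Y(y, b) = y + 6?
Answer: -1443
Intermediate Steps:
Y(y, b) = 6 + y
E(C) = (10 + C)² (E(C) = (4 + (6 + C))² = (10 + C)²)
G = -13 (G = -3 - 2*(4 - (-3 + 2)) = -3 - 2*(4 - 1*(-1)) = -3 - 2*(4 + 1) = -3 - 2*5 = -3 - 10 = -13)
(E(2) - 33)*G = ((10 + 2)² - 33)*(-13) = (12² - 33)*(-13) = (144 - 33)*(-13) = 111*(-13) = -1443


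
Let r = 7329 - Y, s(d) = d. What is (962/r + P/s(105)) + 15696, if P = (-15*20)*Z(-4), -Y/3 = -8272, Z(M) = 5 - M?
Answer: 1918177270/122409 ≈ 15670.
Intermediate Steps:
Y = 24816 (Y = -3*(-8272) = 24816)
r = -17487 (r = 7329 - 1*24816 = 7329 - 24816 = -17487)
P = -2700 (P = (-15*20)*(5 - 1*(-4)) = -300*(5 + 4) = -300*9 = -2700)
(962/r + P/s(105)) + 15696 = (962/(-17487) - 2700/105) + 15696 = (962*(-1/17487) - 2700*1/105) + 15696 = (-962/17487 - 180/7) + 15696 = -3154394/122409 + 15696 = 1918177270/122409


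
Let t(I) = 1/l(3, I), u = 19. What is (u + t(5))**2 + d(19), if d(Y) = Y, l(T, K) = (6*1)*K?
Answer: 343141/900 ≈ 381.27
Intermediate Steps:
l(T, K) = 6*K
t(I) = 1/(6*I)
(u + t(5))**2 + d(19) = (19 + (1/6)/5)**2 + 19 = (19 + (1/6)*(1/5))**2 + 19 = (19 + 1/30)**2 + 19 = (571/30)**2 + 19 = 326041/900 + 19 = 343141/900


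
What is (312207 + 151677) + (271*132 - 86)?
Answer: 499570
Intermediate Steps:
(312207 + 151677) + (271*132 - 86) = 463884 + (35772 - 86) = 463884 + 35686 = 499570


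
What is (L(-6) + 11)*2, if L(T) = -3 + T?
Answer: 4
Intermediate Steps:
(L(-6) + 11)*2 = ((-3 - 6) + 11)*2 = (-9 + 11)*2 = 2*2 = 4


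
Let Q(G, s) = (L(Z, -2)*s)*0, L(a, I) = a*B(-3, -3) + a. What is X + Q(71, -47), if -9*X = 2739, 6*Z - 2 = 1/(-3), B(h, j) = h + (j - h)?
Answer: -913/3 ≈ -304.33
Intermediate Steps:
B(h, j) = j
Z = 5/18 (Z = ⅓ + (⅙)/(-3) = ⅓ + (⅙)*(-⅓) = ⅓ - 1/18 = 5/18 ≈ 0.27778)
X = -913/3 (X = -⅑*2739 = -913/3 ≈ -304.33)
L(a, I) = -2*a (L(a, I) = a*(-3) + a = -3*a + a = -2*a)
Q(G, s) = 0 (Q(G, s) = ((-2*5/18)*s)*0 = -5*s/9*0 = 0)
X + Q(71, -47) = -913/3 + 0 = -913/3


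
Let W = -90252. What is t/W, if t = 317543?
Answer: -317543/90252 ≈ -3.5184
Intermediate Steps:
t/W = 317543/(-90252) = 317543*(-1/90252) = -317543/90252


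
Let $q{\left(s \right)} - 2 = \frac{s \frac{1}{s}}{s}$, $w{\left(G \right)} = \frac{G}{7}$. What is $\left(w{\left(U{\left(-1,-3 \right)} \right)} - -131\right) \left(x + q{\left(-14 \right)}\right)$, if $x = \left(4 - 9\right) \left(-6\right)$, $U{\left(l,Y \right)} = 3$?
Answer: $\frac{205620}{49} \approx 4196.3$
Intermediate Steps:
$w{\left(G \right)} = \frac{G}{7}$ ($w{\left(G \right)} = G \frac{1}{7} = \frac{G}{7}$)
$q{\left(s \right)} = 2 + \frac{1}{s}$ ($q{\left(s \right)} = 2 + \frac{s \frac{1}{s}}{s} = 2 + 1 \frac{1}{s} = 2 + \frac{1}{s}$)
$x = 30$ ($x = \left(-5\right) \left(-6\right) = 30$)
$\left(w{\left(U{\left(-1,-3 \right)} \right)} - -131\right) \left(x + q{\left(-14 \right)}\right) = \left(\frac{1}{7} \cdot 3 - -131\right) \left(30 + \left(2 + \frac{1}{-14}\right)\right) = \left(\frac{3}{7} + 131\right) \left(30 + \left(2 - \frac{1}{14}\right)\right) = \frac{920 \left(30 + \frac{27}{14}\right)}{7} = \frac{920}{7} \cdot \frac{447}{14} = \frac{205620}{49}$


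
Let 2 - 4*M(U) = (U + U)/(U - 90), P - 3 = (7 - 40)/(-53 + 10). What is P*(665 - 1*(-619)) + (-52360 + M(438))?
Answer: -237043397/4988 ≈ -47523.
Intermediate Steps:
P = 162/43 (P = 3 + (7 - 40)/(-53 + 10) = 3 - 33/(-43) = 3 - 33*(-1/43) = 3 + 33/43 = 162/43 ≈ 3.7674)
M(U) = ½ - U/(2*(-90 + U)) (M(U) = ½ - (U + U)/(4*(U - 90)) = ½ - 2*U/(4*(-90 + U)) = ½ - U/(2*(-90 + U)))
P*(665 - 1*(-619)) + (-52360 + M(438)) = 162*(665 - 1*(-619))/43 + (-52360 - 45/(-90 + 438)) = 162*(665 + 619)/43 + (-52360 - 45/348) = (162/43)*1284 + (-52360 - 45*1/348) = 208008/43 + (-52360 - 15/116) = 208008/43 - 6073775/116 = -237043397/4988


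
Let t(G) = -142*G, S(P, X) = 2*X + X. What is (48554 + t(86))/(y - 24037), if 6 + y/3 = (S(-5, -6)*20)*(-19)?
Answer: -36342/3535 ≈ -10.281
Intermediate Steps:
S(P, X) = 3*X
y = 20502 (y = -18 + 3*(((3*(-6))*20)*(-19)) = -18 + 3*(-18*20*(-19)) = -18 + 3*(-360*(-19)) = -18 + 3*6840 = -18 + 20520 = 20502)
(48554 + t(86))/(y - 24037) = (48554 - 142*86)/(20502 - 24037) = (48554 - 12212)/(-3535) = 36342*(-1/3535) = -36342/3535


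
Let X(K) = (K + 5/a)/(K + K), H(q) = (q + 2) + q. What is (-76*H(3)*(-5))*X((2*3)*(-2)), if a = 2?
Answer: 3610/3 ≈ 1203.3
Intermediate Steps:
H(q) = 2 + 2*q (H(q) = (2 + q) + q = 2 + 2*q)
X(K) = (5/2 + K)/(2*K) (X(K) = (K + 5/2)/(K + K) = (K + 5*(1/2))/((2*K)) = (K + 5/2)*(1/(2*K)) = (5/2 + K)*(1/(2*K)) = (5/2 + K)/(2*K))
(-76*H(3)*(-5))*X((2*3)*(-2)) = (-76*(2 + 2*3)*(-5))*((5 + 2*((2*3)*(-2)))/(4*(((2*3)*(-2))))) = (-76*(2 + 6)*(-5))*((5 + 2*(6*(-2)))/(4*((6*(-2))))) = (-608*(-5))*((1/4)*(5 + 2*(-12))/(-12)) = (-76*(-40))*((1/4)*(-1/12)*(5 - 24)) = 3040*((1/4)*(-1/12)*(-19)) = 3040*(19/48) = 3610/3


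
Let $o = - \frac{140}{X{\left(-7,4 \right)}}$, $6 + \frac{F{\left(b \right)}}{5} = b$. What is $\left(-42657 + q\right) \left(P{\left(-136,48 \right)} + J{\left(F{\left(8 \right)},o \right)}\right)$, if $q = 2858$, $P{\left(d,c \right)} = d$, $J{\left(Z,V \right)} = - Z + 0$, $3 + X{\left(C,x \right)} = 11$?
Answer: $5810654$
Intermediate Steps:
$X{\left(C,x \right)} = 8$ ($X{\left(C,x \right)} = -3 + 11 = 8$)
$F{\left(b \right)} = -30 + 5 b$
$o = - \frac{35}{2}$ ($o = - \frac{140}{8} = \left(-140\right) \frac{1}{8} = - \frac{35}{2} \approx -17.5$)
$J{\left(Z,V \right)} = - Z$
$\left(-42657 + q\right) \left(P{\left(-136,48 \right)} + J{\left(F{\left(8 \right)},o \right)}\right) = \left(-42657 + 2858\right) \left(-136 - \left(-30 + 5 \cdot 8\right)\right) = - 39799 \left(-136 - \left(-30 + 40\right)\right) = - 39799 \left(-136 - 10\right) = \left(-39799\right) \left(-146\right) = 5810654$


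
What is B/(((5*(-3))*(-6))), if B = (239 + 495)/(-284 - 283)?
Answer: -367/25515 ≈ -0.014384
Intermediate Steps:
B = -734/567 (B = 734/(-567) = 734*(-1/567) = -734/567 ≈ -1.2945)
B/(((5*(-3))*(-6))) = -734/(567*((5*(-3))*(-6))) = -734/(567*((-15*(-6)))) = -734/567/90 = -734/567*1/90 = -367/25515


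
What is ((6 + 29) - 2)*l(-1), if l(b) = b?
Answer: -33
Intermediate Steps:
((6 + 29) - 2)*l(-1) = ((6 + 29) - 2)*(-1) = (35 - 2)*(-1) = 33*(-1) = -33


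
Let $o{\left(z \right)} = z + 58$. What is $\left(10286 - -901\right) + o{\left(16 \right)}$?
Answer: $11261$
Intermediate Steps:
$o{\left(z \right)} = 58 + z$
$\left(10286 - -901\right) + o{\left(16 \right)} = \left(10286 - -901\right) + \left(58 + 16\right) = \left(10286 + 901\right) + 74 = 11187 + 74 = 11261$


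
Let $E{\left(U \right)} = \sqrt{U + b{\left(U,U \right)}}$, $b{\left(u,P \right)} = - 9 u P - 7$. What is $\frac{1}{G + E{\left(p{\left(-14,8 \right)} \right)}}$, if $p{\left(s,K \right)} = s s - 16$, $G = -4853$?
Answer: $- \frac{4853}{23843036} - \frac{i \sqrt{291427}}{23843036} \approx -0.00020354 - 2.2641 \cdot 10^{-5} i$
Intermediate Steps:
$p{\left(s,K \right)} = -16 + s^{2}$ ($p{\left(s,K \right)} = s^{2} - 16 = -16 + s^{2}$)
$b{\left(u,P \right)} = -7 - 9 P u$ ($b{\left(u,P \right)} = - 9 P u - 7 = -7 - 9 P u$)
$E{\left(U \right)} = \sqrt{-7 + U - 9 U^{2}}$ ($E{\left(U \right)} = \sqrt{U - \left(7 + 9 U U\right)} = \sqrt{U - \left(7 + 9 U^{2}\right)} = \sqrt{-7 + U - 9 U^{2}}$)
$\frac{1}{G + E{\left(p{\left(-14,8 \right)} \right)}} = \frac{1}{-4853 + \sqrt{-7 - \left(16 - \left(-14\right)^{2}\right) - 9 \left(-16 + \left(-14\right)^{2}\right)^{2}}} = \frac{1}{-4853 + \sqrt{-7 + \left(-16 + 196\right) - 9 \left(-16 + 196\right)^{2}}} = \frac{1}{-4853 + \sqrt{-7 + 180 - 9 \cdot 180^{2}}} = \frac{1}{-4853 + \sqrt{-7 + 180 - 291600}} = \frac{1}{-4853 + \sqrt{-291427}} = \frac{1}{-4853 + i \sqrt{291427}}$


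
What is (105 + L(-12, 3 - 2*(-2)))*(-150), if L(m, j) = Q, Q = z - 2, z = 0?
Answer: -15450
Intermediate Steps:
Q = -2 (Q = 0 - 2 = -2)
L(m, j) = -2
(105 + L(-12, 3 - 2*(-2)))*(-150) = (105 - 2)*(-150) = 103*(-150) = -15450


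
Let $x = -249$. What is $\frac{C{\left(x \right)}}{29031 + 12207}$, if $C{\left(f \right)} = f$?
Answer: $- \frac{83}{13746} \approx -0.0060381$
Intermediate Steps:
$\frac{C{\left(x \right)}}{29031 + 12207} = - \frac{249}{29031 + 12207} = - \frac{249}{41238} = \left(-249\right) \frac{1}{41238} = - \frac{83}{13746}$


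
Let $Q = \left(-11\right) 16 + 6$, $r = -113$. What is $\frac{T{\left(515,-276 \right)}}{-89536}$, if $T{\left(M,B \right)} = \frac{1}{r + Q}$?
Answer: $\frac{1}{25338688} \approx 3.9465 \cdot 10^{-8}$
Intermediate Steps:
$Q = -170$ ($Q = -176 + 6 = -170$)
$T{\left(M,B \right)} = - \frac{1}{283}$ ($T{\left(M,B \right)} = \frac{1}{-113 - 170} = \frac{1}{-283} = - \frac{1}{283}$)
$\frac{T{\left(515,-276 \right)}}{-89536} = - \frac{1}{283 \left(-89536\right)} = \left(- \frac{1}{283}\right) \left(- \frac{1}{89536}\right) = \frac{1}{25338688}$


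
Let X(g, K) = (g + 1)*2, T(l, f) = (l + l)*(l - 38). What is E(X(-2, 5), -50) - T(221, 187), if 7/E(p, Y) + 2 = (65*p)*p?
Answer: -20868581/258 ≈ -80886.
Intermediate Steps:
T(l, f) = 2*l*(-38 + l) (T(l, f) = (2*l)*(-38 + l) = 2*l*(-38 + l))
X(g, K) = 2 + 2*g (X(g, K) = (1 + g)*2 = 2 + 2*g)
E(p, Y) = 7/(-2 + 65*p²) (E(p, Y) = 7/(-2 + (65*p)*p) = 7/(-2 + 65*p²))
E(X(-2, 5), -50) - T(221, 187) = 7/(-2 + 65*(2 + 2*(-2))²) - 2*221*(-38 + 221) = 7/(-2 + 65*(2 - 4)²) - 2*221*183 = 7/(-2 + 65*(-2)²) - 1*80886 = 7/(-2 + 65*4) - 80886 = 7/(-2 + 260) - 80886 = 7/258 - 80886 = -20868581/258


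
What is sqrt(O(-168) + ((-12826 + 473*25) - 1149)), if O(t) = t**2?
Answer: sqrt(26074) ≈ 161.47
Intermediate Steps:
sqrt(O(-168) + ((-12826 + 473*25) - 1149)) = sqrt((-168)**2 + ((-12826 + 473*25) - 1149)) = sqrt(28224 + ((-12826 + 11825) - 1149)) = sqrt(28224 + (-1001 - 1149)) = sqrt(28224 - 2150) = sqrt(26074)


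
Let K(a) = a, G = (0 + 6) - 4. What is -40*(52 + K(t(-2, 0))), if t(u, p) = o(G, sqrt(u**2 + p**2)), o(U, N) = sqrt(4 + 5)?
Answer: -2200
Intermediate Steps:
G = 2 (G = 6 - 4 = 2)
o(U, N) = 3 (o(U, N) = sqrt(9) = 3)
t(u, p) = 3
-40*(52 + K(t(-2, 0))) = -40*(52 + 3) = -40*55 = -2200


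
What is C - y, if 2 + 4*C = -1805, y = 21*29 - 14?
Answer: -4187/4 ≈ -1046.8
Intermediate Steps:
y = 595 (y = 609 - 14 = 595)
C = -1807/4 (C = -½ + (¼)*(-1805) = -½ - 1805/4 = -1807/4 ≈ -451.75)
C - y = -1807/4 - 1*595 = -1807/4 - 595 = -4187/4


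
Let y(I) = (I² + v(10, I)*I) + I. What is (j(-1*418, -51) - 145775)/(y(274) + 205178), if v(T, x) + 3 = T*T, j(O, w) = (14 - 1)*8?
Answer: -145671/307106 ≈ -0.47433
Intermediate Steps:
j(O, w) = 104 (j(O, w) = 13*8 = 104)
v(T, x) = -3 + T² (v(T, x) = -3 + T*T = -3 + T²)
y(I) = I² + 98*I (y(I) = (I² + (-3 + 10²)*I) + I = (I² + (-3 + 100)*I) + I = (I² + 97*I) + I = I² + 98*I)
(j(-1*418, -51) - 145775)/(y(274) + 205178) = (104 - 145775)/(274*(98 + 274) + 205178) = -145671/(274*372 + 205178) = -145671/(101928 + 205178) = -145671/307106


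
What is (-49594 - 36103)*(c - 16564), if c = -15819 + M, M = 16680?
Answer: 1345699991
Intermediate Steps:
c = 861 (c = -15819 + 16680 = 861)
(-49594 - 36103)*(c - 16564) = (-49594 - 36103)*(861 - 16564) = -85697*(-15703) = 1345699991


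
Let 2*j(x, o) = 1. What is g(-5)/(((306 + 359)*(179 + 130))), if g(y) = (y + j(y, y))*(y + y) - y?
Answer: 10/41097 ≈ 0.00024333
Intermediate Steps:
j(x, o) = ½ (j(x, o) = (½)*1 = ½)
g(y) = -y + 2*y*(½ + y) (g(y) = (y + ½)*(y + y) - y = (½ + y)*(2*y) - y = 2*y*(½ + y) - y = -y + 2*y*(½ + y))
g(-5)/(((306 + 359)*(179 + 130))) = (2*(-5)²)/(((306 + 359)*(179 + 130))) = (2*25)/((665*309)) = 50/205485 = 50*(1/205485) = 10/41097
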